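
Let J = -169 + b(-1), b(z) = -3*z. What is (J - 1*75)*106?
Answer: -25546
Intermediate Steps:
J = -166 (J = -169 - 3*(-1) = -169 + 3 = -166)
(J - 1*75)*106 = (-166 - 1*75)*106 = (-166 - 75)*106 = -241*106 = -25546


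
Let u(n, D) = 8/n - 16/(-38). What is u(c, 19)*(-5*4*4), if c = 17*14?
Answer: -82240/2261 ≈ -36.373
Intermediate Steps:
c = 238
u(n, D) = 8/19 + 8/n (u(n, D) = 8/n - 16*(-1/38) = 8/n + 8/19 = 8/19 + 8/n)
u(c, 19)*(-5*4*4) = (8/19 + 8/238)*(-5*4*4) = (8/19 + 8*(1/238))*(-20*4) = (8/19 + 4/119)*(-80) = (1028/2261)*(-80) = -82240/2261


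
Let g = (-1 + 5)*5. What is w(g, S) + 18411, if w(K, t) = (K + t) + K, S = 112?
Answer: 18563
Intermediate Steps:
g = 20 (g = 4*5 = 20)
w(K, t) = t + 2*K
w(g, S) + 18411 = (112 + 2*20) + 18411 = (112 + 40) + 18411 = 152 + 18411 = 18563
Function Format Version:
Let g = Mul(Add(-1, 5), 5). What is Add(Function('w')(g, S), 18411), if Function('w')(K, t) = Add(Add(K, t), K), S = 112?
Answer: 18563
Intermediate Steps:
g = 20 (g = Mul(4, 5) = 20)
Function('w')(K, t) = Add(t, Mul(2, K))
Add(Function('w')(g, S), 18411) = Add(Add(112, Mul(2, 20)), 18411) = Add(Add(112, 40), 18411) = Add(152, 18411) = 18563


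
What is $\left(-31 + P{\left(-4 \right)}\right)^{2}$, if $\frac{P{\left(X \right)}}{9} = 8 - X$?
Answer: $5929$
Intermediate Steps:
$P{\left(X \right)} = 72 - 9 X$ ($P{\left(X \right)} = 9 \left(8 - X\right) = 72 - 9 X$)
$\left(-31 + P{\left(-4 \right)}\right)^{2} = \left(-31 + \left(72 - -36\right)\right)^{2} = \left(-31 + \left(72 + 36\right)\right)^{2} = \left(-31 + 108\right)^{2} = 77^{2} = 5929$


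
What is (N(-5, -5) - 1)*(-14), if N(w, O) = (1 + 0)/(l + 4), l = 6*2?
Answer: 105/8 ≈ 13.125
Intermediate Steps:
l = 12
N(w, O) = 1/16 (N(w, O) = (1 + 0)/(12 + 4) = 1/16)
(N(-5, -5) - 1)*(-14) = (1/16 - 1)*(-14) = -15/16*(-14) = 105/8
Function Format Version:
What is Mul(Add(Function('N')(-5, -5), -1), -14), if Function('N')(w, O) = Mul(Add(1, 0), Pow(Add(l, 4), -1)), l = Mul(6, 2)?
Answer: Rational(105, 8) ≈ 13.125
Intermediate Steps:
l = 12
Function('N')(w, O) = Rational(1, 16) (Function('N')(w, O) = Mul(Add(1, 0), Pow(Add(12, 4), -1)) = Mul(1, Pow(16, -1)) = Mul(1, Rational(1, 16)) = Rational(1, 16))
Mul(Add(Function('N')(-5, -5), -1), -14) = Mul(Add(Rational(1, 16), -1), -14) = Mul(Rational(-15, 16), -14) = Rational(105, 8)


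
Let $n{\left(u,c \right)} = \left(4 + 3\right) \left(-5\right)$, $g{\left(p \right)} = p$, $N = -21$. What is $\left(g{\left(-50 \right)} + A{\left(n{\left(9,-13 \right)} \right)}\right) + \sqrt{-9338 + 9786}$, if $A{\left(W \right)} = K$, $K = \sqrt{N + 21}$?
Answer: $-50 + 8 \sqrt{7} \approx -28.834$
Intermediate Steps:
$K = 0$ ($K = \sqrt{-21 + 21} = \sqrt{0} = 0$)
$n{\left(u,c \right)} = -35$ ($n{\left(u,c \right)} = 7 \left(-5\right) = -35$)
$A{\left(W \right)} = 0$
$\left(g{\left(-50 \right)} + A{\left(n{\left(9,-13 \right)} \right)}\right) + \sqrt{-9338 + 9786} = \left(-50 + 0\right) + \sqrt{-9338 + 9786} = -50 + \sqrt{448} = -50 + 8 \sqrt{7}$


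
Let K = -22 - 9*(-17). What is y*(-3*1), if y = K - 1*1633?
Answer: 4506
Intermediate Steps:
K = 131 (K = -22 + 153 = 131)
y = -1502 (y = 131 - 1*1633 = 131 - 1633 = -1502)
y*(-3*1) = -(-4506) = -1502*(-3) = 4506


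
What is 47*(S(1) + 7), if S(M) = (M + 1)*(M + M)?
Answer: 517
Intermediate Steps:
S(M) = 2*M*(1 + M) (S(M) = (1 + M)*(2*M) = 2*M*(1 + M))
47*(S(1) + 7) = 47*(2*1*(1 + 1) + 7) = 47*(2*1*2 + 7) = 47*(4 + 7) = 47*11 = 517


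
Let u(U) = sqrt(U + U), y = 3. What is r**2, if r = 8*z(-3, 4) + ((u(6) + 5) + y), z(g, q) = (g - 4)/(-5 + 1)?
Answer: 496 + 88*sqrt(3) ≈ 648.42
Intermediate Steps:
z(g, q) = 1 - g/4 (z(g, q) = (-4 + g)/(-4) = (-4 + g)*(-1/4) = 1 - g/4)
u(U) = sqrt(2)*sqrt(U) (u(U) = sqrt(2*U) = sqrt(2)*sqrt(U))
r = 22 + 2*sqrt(3) (r = 8*(1 - 1/4*(-3)) + ((sqrt(2)*sqrt(6) + 5) + 3) = 8*(1 + 3/4) + ((2*sqrt(3) + 5) + 3) = 8*(7/4) + ((5 + 2*sqrt(3)) + 3) = 14 + (8 + 2*sqrt(3)) = 22 + 2*sqrt(3) ≈ 25.464)
r**2 = (22 + 2*sqrt(3))**2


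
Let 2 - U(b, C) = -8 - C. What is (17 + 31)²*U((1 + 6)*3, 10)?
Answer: 46080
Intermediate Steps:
U(b, C) = 10 + C (U(b, C) = 2 - (-8 - C) = 2 + (8 + C) = 10 + C)
(17 + 31)²*U((1 + 6)*3, 10) = (17 + 31)²*(10 + 10) = 48²*20 = 2304*20 = 46080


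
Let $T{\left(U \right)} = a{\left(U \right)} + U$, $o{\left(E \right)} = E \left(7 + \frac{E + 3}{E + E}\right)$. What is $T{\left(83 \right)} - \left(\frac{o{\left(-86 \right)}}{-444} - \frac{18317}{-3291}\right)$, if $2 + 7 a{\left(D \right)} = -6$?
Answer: $\frac{510344231}{6818952} \approx 74.842$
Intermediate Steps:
$o{\left(E \right)} = E \left(7 + \frac{3 + E}{2 E}\right)$
$a{\left(D \right)} = - \frac{8}{7}$ ($a{\left(D \right)} = - \frac{2}{7} + \frac{1}{7} \left(-6\right) = - \frac{2}{7} - \frac{6}{7} = - \frac{8}{7}$)
$T{\left(U \right)} = - \frac{8}{7} + U$
$T{\left(83 \right)} - \left(\frac{o{\left(-86 \right)}}{-444} - \frac{18317}{-3291}\right) = \left(- \frac{8}{7} + 83\right) - \left(\frac{\frac{3}{2} + \frac{15}{2} \left(-86\right)}{-444} - \frac{18317}{-3291}\right) = \frac{573}{7} - \left(\left(\frac{3}{2} - 645\right) \left(- \frac{1}{444}\right) - - \frac{18317}{3291}\right) = \frac{573}{7} - \left(\left(- \frac{1287}{2}\right) \left(- \frac{1}{444}\right) + \frac{18317}{3291}\right) = \frac{573}{7} - \left(\frac{429}{296} + \frac{18317}{3291}\right) = \frac{573}{7} - \frac{6833671}{974136} = \frac{510344231}{6818952}$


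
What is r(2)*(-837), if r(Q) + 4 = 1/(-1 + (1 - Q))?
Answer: 7533/2 ≈ 3766.5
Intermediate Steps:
r(Q) = -4 - 1/Q (r(Q) = -4 + 1/(-1 + (1 - Q)) = -4 + 1/(-Q) = -4 - 1/Q)
r(2)*(-837) = (-4 - 1/2)*(-837) = (-4 - 1*½)*(-837) = (-4 - ½)*(-837) = -9/2*(-837) = 7533/2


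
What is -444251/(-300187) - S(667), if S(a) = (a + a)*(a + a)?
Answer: -534199132721/300187 ≈ -1.7796e+6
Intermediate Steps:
S(a) = 4*a² (S(a) = (2*a)*(2*a) = 4*a²)
-444251/(-300187) - S(667) = -444251/(-300187) - 4*667² = -444251*(-1/300187) - 4*444889 = 444251/300187 - 1*1779556 = 444251/300187 - 1779556 = -534199132721/300187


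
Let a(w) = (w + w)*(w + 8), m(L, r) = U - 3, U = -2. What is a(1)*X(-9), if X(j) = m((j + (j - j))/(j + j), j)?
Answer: -90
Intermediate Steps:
m(L, r) = -5 (m(L, r) = -2 - 3 = -5)
a(w) = 2*w*(8 + w) (a(w) = (2*w)*(8 + w) = 2*w*(8 + w))
X(j) = -5
a(1)*X(-9) = (2*1*(8 + 1))*(-5) = (2*1*9)*(-5) = 18*(-5) = -90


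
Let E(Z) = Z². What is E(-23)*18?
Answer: 9522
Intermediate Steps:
E(-23)*18 = (-23)²*18 = 529*18 = 9522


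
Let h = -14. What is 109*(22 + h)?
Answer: 872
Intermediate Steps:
109*(22 + h) = 109*(22 - 14) = 109*8 = 872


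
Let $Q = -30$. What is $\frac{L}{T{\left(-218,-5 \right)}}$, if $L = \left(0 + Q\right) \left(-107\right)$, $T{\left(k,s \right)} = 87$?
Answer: $\frac{1070}{29} \approx 36.897$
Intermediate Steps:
$L = 3210$ ($L = \left(0 - 30\right) \left(-107\right) = \left(-30\right) \left(-107\right) = 3210$)
$\frac{L}{T{\left(-218,-5 \right)}} = \frac{3210}{87} = 3210 \cdot \frac{1}{87} = \frac{1070}{29}$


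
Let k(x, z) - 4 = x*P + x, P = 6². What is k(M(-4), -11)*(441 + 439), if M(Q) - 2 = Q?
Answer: -61600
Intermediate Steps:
P = 36
M(Q) = 2 + Q
k(x, z) = 4 + 37*x (k(x, z) = 4 + (x*36 + x) = 4 + (36*x + x) = 4 + 37*x)
k(M(-4), -11)*(441 + 439) = (4 + 37*(2 - 4))*(441 + 439) = (4 + 37*(-2))*880 = (4 - 74)*880 = -70*880 = -61600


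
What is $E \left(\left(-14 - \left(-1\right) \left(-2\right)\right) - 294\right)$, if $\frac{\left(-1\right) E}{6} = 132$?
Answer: $245520$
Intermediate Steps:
$E = -792$ ($E = \left(-6\right) 132 = -792$)
$E \left(\left(-14 - \left(-1\right) \left(-2\right)\right) - 294\right) = - 792 \left(\left(-14 - \left(-1\right) \left(-2\right)\right) - 294\right) = - 792 \left(\left(-14 - 2\right) - 294\right) = - 792 \left(-16 - 294\right) = \left(-792\right) \left(-310\right) = 245520$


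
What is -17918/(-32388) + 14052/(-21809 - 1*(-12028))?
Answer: -139930109/158393514 ≈ -0.88343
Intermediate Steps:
-17918/(-32388) + 14052/(-21809 - 1*(-12028)) = -17918*(-1/32388) + 14052/(-21809 + 12028) = 8959/16194 + 14052/(-9781) = 8959/16194 + 14052*(-1/9781) = 8959/16194 - 14052/9781 = -139930109/158393514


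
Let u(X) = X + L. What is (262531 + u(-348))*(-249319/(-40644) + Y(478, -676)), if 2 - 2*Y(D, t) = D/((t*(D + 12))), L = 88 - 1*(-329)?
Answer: 12127203577045/6472557 ≈ 1.8736e+6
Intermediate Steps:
L = 417 (L = 88 + 329 = 417)
Y(D, t) = 1 - D/(2*t*(12 + D)) (Y(D, t) = 1 - D/(2*(t*(D + 12))) = 1 - D/(2*(t*(12 + D))) = 1 - D*1/(t*(12 + D))/2 = 1 - D/(2*t*(12 + D)))
u(X) = 417 + X (u(X) = X + 417 = 417 + X)
(262531 + u(-348))*(-249319/(-40644) + Y(478, -676)) = (262531 + (417 - 348))*(-249319/(-40644) + (12*(-676) - ½*478 + 478*(-676))/((-676)*(12 + 478))) = (262531 + 69)*(-249319*(-1/40644) - 1/676*(-8112 - 239 - 323128)/490) = 262600*(249319/40644 - 1/676*1/490*(-331479)) = 262600*(249319/40644 + 331479/331240) = 262600*(24014264509/3365729640) = 12127203577045/6472557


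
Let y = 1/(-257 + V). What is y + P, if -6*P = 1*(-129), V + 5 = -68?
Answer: 3547/165 ≈ 21.497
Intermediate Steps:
V = -73 (V = -5 - 68 = -73)
P = 43/2 (P = -(-129)/6 = -⅙*(-129) = 43/2 ≈ 21.500)
y = -1/330 (y = 1/(-257 - 73) = 1/(-330) = -1/330 ≈ -0.0030303)
y + P = -1/330 + 43/2 = 3547/165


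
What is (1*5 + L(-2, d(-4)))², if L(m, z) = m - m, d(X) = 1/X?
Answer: 25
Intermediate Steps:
L(m, z) = 0
(1*5 + L(-2, d(-4)))² = (1*5 + 0)² = (5 + 0)² = 5² = 25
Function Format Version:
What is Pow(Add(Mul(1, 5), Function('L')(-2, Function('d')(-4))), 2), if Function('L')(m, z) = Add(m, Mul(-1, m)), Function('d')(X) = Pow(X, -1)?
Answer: 25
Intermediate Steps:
Function('L')(m, z) = 0
Pow(Add(Mul(1, 5), Function('L')(-2, Function('d')(-4))), 2) = Pow(Add(Mul(1, 5), 0), 2) = Pow(Add(5, 0), 2) = Pow(5, 2) = 25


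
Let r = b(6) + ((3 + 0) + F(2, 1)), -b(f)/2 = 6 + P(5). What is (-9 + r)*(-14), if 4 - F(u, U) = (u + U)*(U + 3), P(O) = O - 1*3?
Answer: 420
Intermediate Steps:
P(O) = -3 + O (P(O) = O - 3 = -3 + O)
F(u, U) = 4 - (3 + U)*(U + u) (F(u, U) = 4 - (u + U)*(U + 3) = 4 - (U + u)*(3 + U) = 4 - (3 + U)*(U + u))
b(f) = -16 (b(f) = -2*(6 + (-3 + 5)) = -2*(6 + 2) = -2*8 = -16)
r = -21 (r = -16 + ((3 + 0) + (4 - 1*1**2 - 3*1 - 3*2 - 1*1*2)) = -16 + (3 + (4 - 1*1 - 3 - 6 - 2)) = -16 + (3 + (4 - 1 - 3 - 6 - 2)) = -16 + (3 - 8) = -16 - 5 = -21)
(-9 + r)*(-14) = (-9 - 21)*(-14) = -30*(-14) = 420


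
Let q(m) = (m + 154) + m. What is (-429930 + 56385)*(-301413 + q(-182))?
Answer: 112669763535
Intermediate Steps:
q(m) = 154 + 2*m (q(m) = (154 + m) + m = 154 + 2*m)
(-429930 + 56385)*(-301413 + q(-182)) = (-429930 + 56385)*(-301413 + (154 + 2*(-182))) = -373545*(-301413 + (154 - 364)) = -373545*(-301413 - 210) = -373545*(-301623) = 112669763535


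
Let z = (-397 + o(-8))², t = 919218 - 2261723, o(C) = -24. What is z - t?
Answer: 1519746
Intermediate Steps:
t = -1342505
z = 177241 (z = (-397 - 24)² = (-421)² = 177241)
z - t = 177241 - 1*(-1342505) = 177241 + 1342505 = 1519746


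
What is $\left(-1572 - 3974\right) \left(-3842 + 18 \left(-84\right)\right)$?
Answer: $29693284$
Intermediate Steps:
$\left(-1572 - 3974\right) \left(-3842 + 18 \left(-84\right)\right) = - 5546 \left(-3842 - 1512\right) = \left(-5546\right) \left(-5354\right) = 29693284$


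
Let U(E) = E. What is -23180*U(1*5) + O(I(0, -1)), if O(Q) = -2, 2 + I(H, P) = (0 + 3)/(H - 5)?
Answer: -115902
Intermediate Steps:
I(H, P) = -2 + 3/(-5 + H) (I(H, P) = -2 + (0 + 3)/(H - 5) = -2 + 3/(-5 + H))
-23180*U(1*5) + O(I(0, -1)) = -23180*1*5 - 2 = -23180*5 - 2 = -122*950 - 2 = -115900 - 2 = -115902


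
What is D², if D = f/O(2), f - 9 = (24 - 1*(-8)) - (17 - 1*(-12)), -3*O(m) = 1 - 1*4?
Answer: 144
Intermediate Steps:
O(m) = 1 (O(m) = -(1 - 1*4)/3 = -(1 - 4)/3 = -⅓*(-3) = 1)
f = 12 (f = 9 + ((24 - 1*(-8)) - (17 - 1*(-12))) = 9 + ((24 + 8) - (17 + 12)) = 9 + (32 - 1*29) = 9 + (32 - 29) = 9 + 3 = 12)
D = 12 (D = 12/1 = 12*1 = 12)
D² = 12² = 144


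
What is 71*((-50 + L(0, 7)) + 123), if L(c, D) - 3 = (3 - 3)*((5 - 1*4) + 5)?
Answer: 5396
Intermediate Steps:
L(c, D) = 3 (L(c, D) = 3 + (3 - 3)*((5 - 1*4) + 5) = 3 + 0*((5 - 4) + 5) = 3 + 0*(1 + 5) = 3 + 0*6 = 3 + 0 = 3)
71*((-50 + L(0, 7)) + 123) = 71*((-50 + 3) + 123) = 71*(-47 + 123) = 71*76 = 5396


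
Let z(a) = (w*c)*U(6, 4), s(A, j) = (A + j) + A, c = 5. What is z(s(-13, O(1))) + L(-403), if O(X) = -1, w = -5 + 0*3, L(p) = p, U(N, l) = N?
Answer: -553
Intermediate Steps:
w = -5 (w = -5 + 0 = -5)
s(A, j) = j + 2*A
z(a) = -150 (z(a) = -5*5*6 = -25*6 = -150)
z(s(-13, O(1))) + L(-403) = -150 - 403 = -553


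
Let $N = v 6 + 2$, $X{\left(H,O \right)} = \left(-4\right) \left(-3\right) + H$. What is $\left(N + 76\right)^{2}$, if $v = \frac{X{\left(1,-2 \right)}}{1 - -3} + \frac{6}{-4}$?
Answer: $\frac{31329}{4} \approx 7832.3$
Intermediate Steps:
$X{\left(H,O \right)} = 12 + H$
$v = \frac{7}{4}$ ($v = \frac{12 + 1}{1 - -3} + \frac{6}{-4} = \frac{13}{1 + 3} + 6 \left(- \frac{1}{4}\right) = \frac{13}{4} - \frac{3}{2} = \frac{7}{4} \approx 1.75$)
$N = \frac{25}{2}$ ($N = \frac{7}{4} \cdot 6 + 2 = \frac{21}{2} + 2 = \frac{25}{2} \approx 12.5$)
$\left(N + 76\right)^{2} = \left(\frac{25}{2} + 76\right)^{2} = \left(\frac{177}{2}\right)^{2} = \frac{31329}{4}$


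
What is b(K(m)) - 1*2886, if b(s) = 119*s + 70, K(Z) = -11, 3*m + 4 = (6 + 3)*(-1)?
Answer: -4125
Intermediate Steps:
m = -13/3 (m = -4/3 + ((6 + 3)*(-1))/3 = -4/3 + (9*(-1))/3 = -4/3 + (⅓)*(-9) = -4/3 - 3 = -13/3 ≈ -4.3333)
b(s) = 70 + 119*s
b(K(m)) - 1*2886 = (70 + 119*(-11)) - 1*2886 = (70 - 1309) - 2886 = -1239 - 2886 = -4125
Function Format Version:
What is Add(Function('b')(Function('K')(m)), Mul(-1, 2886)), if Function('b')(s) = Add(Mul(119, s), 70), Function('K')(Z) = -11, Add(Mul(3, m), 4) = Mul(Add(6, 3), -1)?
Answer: -4125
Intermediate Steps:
m = Rational(-13, 3) (m = Add(Rational(-4, 3), Mul(Rational(1, 3), Mul(Add(6, 3), -1))) = Add(Rational(-4, 3), Mul(Rational(1, 3), Mul(9, -1))) = Add(Rational(-4, 3), Mul(Rational(1, 3), -9)) = Add(Rational(-4, 3), -3) = Rational(-13, 3) ≈ -4.3333)
Function('b')(s) = Add(70, Mul(119, s))
Add(Function('b')(Function('K')(m)), Mul(-1, 2886)) = Add(Add(70, Mul(119, -11)), Mul(-1, 2886)) = Add(Add(70, -1309), -2886) = Add(-1239, -2886) = -4125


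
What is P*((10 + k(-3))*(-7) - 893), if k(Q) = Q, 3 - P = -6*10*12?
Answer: -681066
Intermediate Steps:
P = 723 (P = 3 - (-6*10)*12 = 3 - (-60)*12 = 3 - 1*(-720) = 3 + 720 = 723)
P*((10 + k(-3))*(-7) - 893) = 723*((10 - 3)*(-7) - 893) = 723*(7*(-7) - 893) = 723*(-49 - 893) = 723*(-942) = -681066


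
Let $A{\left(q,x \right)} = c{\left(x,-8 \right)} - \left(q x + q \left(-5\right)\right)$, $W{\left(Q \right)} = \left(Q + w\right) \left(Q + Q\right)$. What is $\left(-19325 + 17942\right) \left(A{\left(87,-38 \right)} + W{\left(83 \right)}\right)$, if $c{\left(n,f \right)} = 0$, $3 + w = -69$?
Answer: $-7699161$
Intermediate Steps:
$w = -72$ ($w = -3 - 69 = -72$)
$W{\left(Q \right)} = 2 Q \left(-72 + Q\right)$ ($W{\left(Q \right)} = \left(Q - 72\right) \left(Q + Q\right) = \left(-72 + Q\right) 2 Q = 2 Q \left(-72 + Q\right)$)
$A{\left(q,x \right)} = 5 q - q x$ ($A{\left(q,x \right)} = 0 - \left(q x + q \left(-5\right)\right) = 0 - \left(q x - 5 q\right) = 0 - \left(- 5 q + q x\right) = 5 q - q x$)
$\left(-19325 + 17942\right) \left(A{\left(87,-38 \right)} + W{\left(83 \right)}\right) = \left(-19325 + 17942\right) \left(87 \left(5 - -38\right) + 2 \cdot 83 \left(-72 + 83\right)\right) = - 1383 \left(87 \left(5 + 38\right) + 2 \cdot 83 \cdot 11\right) = - 1383 \left(87 \cdot 43 + 1826\right) = - 1383 \left(3741 + 1826\right) = \left(-1383\right) 5567 = -7699161$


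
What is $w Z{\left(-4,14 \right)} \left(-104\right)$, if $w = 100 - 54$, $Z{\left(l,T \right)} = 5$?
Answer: $-23920$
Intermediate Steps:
$w = 46$
$w Z{\left(-4,14 \right)} \left(-104\right) = 46 \cdot 5 \left(-104\right) = 230 \left(-104\right) = -23920$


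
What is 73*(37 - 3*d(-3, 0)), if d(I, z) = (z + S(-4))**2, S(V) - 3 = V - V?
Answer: 730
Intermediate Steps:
S(V) = 3 (S(V) = 3 + (V - V) = 3 + 0 = 3)
d(I, z) = (3 + z)**2 (d(I, z) = (z + 3)**2 = (3 + z)**2)
73*(37 - 3*d(-3, 0)) = 73*(37 - 3*(3 + 0)**2) = 73*(37 - 3*3**2) = 73*(37 - 3*9) = 73*(37 - 27) = 73*10 = 730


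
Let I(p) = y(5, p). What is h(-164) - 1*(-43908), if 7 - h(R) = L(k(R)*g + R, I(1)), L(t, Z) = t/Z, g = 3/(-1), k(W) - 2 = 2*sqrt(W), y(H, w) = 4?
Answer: 87915/2 + 3*I*sqrt(41) ≈ 43958.0 + 19.209*I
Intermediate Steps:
k(W) = 2 + 2*sqrt(W)
I(p) = 4
g = -3 (g = 3*(-1) = -3)
h(R) = 17/2 - R/4 + 3*sqrt(R)/2 (h(R) = 7 - ((2 + 2*sqrt(R))*(-3) + R)/4 = 7 - ((-6 - 6*sqrt(R)) + R)/4 = 7 - (-6 + R - 6*sqrt(R))/4 = 7 - (-3/2 - 3*sqrt(R)/2 + R/4) = 7 + (3/2 - R/4 + 3*sqrt(R)/2) = 17/2 - R/4 + 3*sqrt(R)/2)
h(-164) - 1*(-43908) = (17/2 - 1/4*(-164) + 3*sqrt(-164)/2) - 1*(-43908) = (17/2 + 41 + 3*(2*I*sqrt(41))/2) + 43908 = (17/2 + 41 + 3*I*sqrt(41)) + 43908 = (99/2 + 3*I*sqrt(41)) + 43908 = 87915/2 + 3*I*sqrt(41)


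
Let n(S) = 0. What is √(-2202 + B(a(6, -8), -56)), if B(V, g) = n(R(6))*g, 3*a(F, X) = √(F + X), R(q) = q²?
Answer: I*√2202 ≈ 46.925*I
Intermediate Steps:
a(F, X) = √(F + X)/3
B(V, g) = 0 (B(V, g) = 0*g = 0)
√(-2202 + B(a(6, -8), -56)) = √(-2202 + 0) = √(-2202) = I*√2202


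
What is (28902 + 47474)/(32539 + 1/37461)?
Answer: 357640167/152367935 ≈ 2.3472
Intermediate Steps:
(28902 + 47474)/(32539 + 1/37461) = 76376/(32539 + 1/37461) = 76376/(1218943480/37461) = 76376*(37461/1218943480) = 357640167/152367935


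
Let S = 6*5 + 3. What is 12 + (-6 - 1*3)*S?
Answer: -285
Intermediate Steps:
S = 33 (S = 30 + 3 = 33)
12 + (-6 - 1*3)*S = 12 + (-6 - 1*3)*33 = 12 + (-6 - 3)*33 = 12 - 9*33 = 12 - 297 = -285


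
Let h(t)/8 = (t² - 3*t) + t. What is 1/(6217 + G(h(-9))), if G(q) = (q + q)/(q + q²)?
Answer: 793/4930083 ≈ 0.00016085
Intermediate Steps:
h(t) = -16*t + 8*t² (h(t) = 8*((t² - 3*t) + t) = 8*(t² - 2*t) = -16*t + 8*t²)
G(q) = 2*q/(q + q²) (G(q) = (2*q)/(q + q²) = 2*q/(q + q²))
1/(6217 + G(h(-9))) = 1/(6217 + 2/(1 + 8*(-9)*(-2 - 9))) = 1/(6217 + 2/(1 + 8*(-9)*(-11))) = 1/(6217 + 2/(1 + 792)) = 1/(6217 + 2/793) = 1/(4930083/793) = 793/4930083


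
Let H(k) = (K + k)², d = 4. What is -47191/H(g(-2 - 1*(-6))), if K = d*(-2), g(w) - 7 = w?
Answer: -47191/9 ≈ -5243.4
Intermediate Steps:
g(w) = 7 + w
K = -8 (K = 4*(-2) = -8)
H(k) = (-8 + k)²
-47191/H(g(-2 - 1*(-6))) = -47191/(-8 + (7 + (-2 - 1*(-6))))² = -47191/(-8 + (7 + (-2 + 6)))² = -47191/(-8 + (7 + 4))² = -47191/(-8 + 11)² = -47191/(3²) = -47191/9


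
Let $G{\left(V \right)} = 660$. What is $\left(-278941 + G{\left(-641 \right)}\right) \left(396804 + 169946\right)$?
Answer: $-157715756750$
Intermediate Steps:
$\left(-278941 + G{\left(-641 \right)}\right) \left(396804 + 169946\right) = \left(-278941 + 660\right) \left(396804 + 169946\right) = \left(-278281\right) 566750 = -157715756750$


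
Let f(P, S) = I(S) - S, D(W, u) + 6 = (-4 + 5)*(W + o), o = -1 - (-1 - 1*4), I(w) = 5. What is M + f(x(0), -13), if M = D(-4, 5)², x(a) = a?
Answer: 54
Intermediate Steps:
o = 4 (o = -1 - (-1 - 4) = -1 - 1*(-5) = -1 + 5 = 4)
D(W, u) = -2 + W (D(W, u) = -6 + (-4 + 5)*(W + 4) = -6 + 1*(4 + W) = -6 + (4 + W) = -2 + W)
f(P, S) = 5 - S
M = 36 (M = (-2 - 4)² = (-6)² = 36)
M + f(x(0), -13) = 36 + (5 - 1*(-13)) = 36 + (5 + 13) = 36 + 18 = 54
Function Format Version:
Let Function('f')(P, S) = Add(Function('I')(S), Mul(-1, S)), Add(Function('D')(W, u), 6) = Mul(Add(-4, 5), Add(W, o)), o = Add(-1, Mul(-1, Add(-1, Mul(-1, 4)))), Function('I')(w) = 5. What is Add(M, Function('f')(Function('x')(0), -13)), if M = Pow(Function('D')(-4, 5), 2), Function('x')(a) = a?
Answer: 54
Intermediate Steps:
o = 4 (o = Add(-1, Mul(-1, Add(-1, -4))) = Add(-1, Mul(-1, -5)) = Add(-1, 5) = 4)
Function('D')(W, u) = Add(-2, W) (Function('D')(W, u) = Add(-6, Mul(Add(-4, 5), Add(W, 4))) = Add(-6, Mul(1, Add(4, W))) = Add(-6, Add(4, W)) = Add(-2, W))
Function('f')(P, S) = Add(5, Mul(-1, S))
M = 36 (M = Pow(Add(-2, -4), 2) = Pow(-6, 2) = 36)
Add(M, Function('f')(Function('x')(0), -13)) = Add(36, Add(5, Mul(-1, -13))) = Add(36, Add(5, 13)) = Add(36, 18) = 54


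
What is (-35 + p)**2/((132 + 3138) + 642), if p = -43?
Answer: 507/326 ≈ 1.5552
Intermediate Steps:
(-35 + p)**2/((132 + 3138) + 642) = (-35 - 43)**2/((132 + 3138) + 642) = (-78)**2/(3270 + 642) = 6084/3912 = 6084*(1/3912) = 507/326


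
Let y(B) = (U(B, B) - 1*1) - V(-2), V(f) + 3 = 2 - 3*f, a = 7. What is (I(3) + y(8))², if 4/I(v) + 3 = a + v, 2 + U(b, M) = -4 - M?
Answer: 18496/49 ≈ 377.47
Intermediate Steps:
U(b, M) = -6 - M (U(b, M) = -2 + (-4 - M) = -6 - M)
V(f) = -1 - 3*f (V(f) = -3 + (2 - 3*f) = -1 - 3*f)
y(B) = -12 - B (y(B) = ((-6 - B) - 1*1) - (-1 - 3*(-2)) = ((-6 - B) - 1) - (-1 + 6) = (-7 - B) - 1*5 = (-7 - B) - 5 = -12 - B)
I(v) = 4/(4 + v) (I(v) = 4/(-3 + (7 + v)) = 4/(4 + v))
(I(3) + y(8))² = (4/(4 + 3) + (-12 - 1*8))² = (4/7 + (-12 - 8))² = (4*(⅐) - 20)² = (4/7 - 20)² = (-136/7)² = 18496/49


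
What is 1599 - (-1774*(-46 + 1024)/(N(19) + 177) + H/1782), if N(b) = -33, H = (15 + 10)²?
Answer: 48638143/3564 ≈ 13647.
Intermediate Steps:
H = 625 (H = 25² = 625)
1599 - (-1774*(-46 + 1024)/(N(19) + 177) + H/1782) = 1599 - (-1774*(-46 + 1024)/(-33 + 177) + 625/1782) = 1599 - (-1774/(144/978) + 625*(1/1782)) = 1599 - (-1774/(144*(1/978)) + 625/1782) = 1599 - (-1774/24/163 + 625/1782) = 1599 - (-1774*163/24 + 625/1782) = 1599 - (-144581/12 + 625/1782) = 1599 - 1*(-42939307/3564) = 1599 + 42939307/3564 = 48638143/3564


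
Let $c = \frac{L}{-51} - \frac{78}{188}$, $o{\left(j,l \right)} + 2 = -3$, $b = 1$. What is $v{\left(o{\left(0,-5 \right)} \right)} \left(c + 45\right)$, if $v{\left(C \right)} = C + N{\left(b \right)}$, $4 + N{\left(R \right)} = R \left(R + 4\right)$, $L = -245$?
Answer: $- \frac{473542}{2397} \approx -197.56$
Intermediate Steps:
$o{\left(j,l \right)} = -5$ ($o{\left(j,l \right)} = -2 - 3 = -5$)
$c = \frac{21041}{4794}$ ($c = - \frac{245}{-51} - \frac{78}{188} = \left(-245\right) \left(- \frac{1}{51}\right) - \frac{39}{94} = \frac{245}{51} - \frac{39}{94} = \frac{21041}{4794} \approx 4.389$)
$N{\left(R \right)} = -4 + R \left(4 + R\right)$ ($N{\left(R \right)} = -4 + R \left(R + 4\right) = -4 + R \left(4 + R\right)$)
$v{\left(C \right)} = 1 + C$ ($v{\left(C \right)} = C + \left(-4 + 1^{2} + 4 \cdot 1\right) = C + \left(-4 + 1 + 4\right) = C + 1 = 1 + C$)
$v{\left(o{\left(0,-5 \right)} \right)} \left(c + 45\right) = \left(1 - 5\right) \left(\frac{21041}{4794} + 45\right) = \left(-4\right) \frac{236771}{4794} = - \frac{473542}{2397}$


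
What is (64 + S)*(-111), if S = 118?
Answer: -20202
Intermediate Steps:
(64 + S)*(-111) = (64 + 118)*(-111) = 182*(-111) = -20202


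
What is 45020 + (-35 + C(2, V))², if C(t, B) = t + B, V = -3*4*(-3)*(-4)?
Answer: 76349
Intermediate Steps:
V = -144 (V = -(-36)*(-4) = -3*48 = -144)
C(t, B) = B + t
45020 + (-35 + C(2, V))² = 45020 + (-35 + (-144 + 2))² = 45020 + (-35 - 142)² = 45020 + (-177)² = 45020 + 31329 = 76349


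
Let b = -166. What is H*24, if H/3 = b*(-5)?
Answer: 59760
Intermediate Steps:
H = 2490 (H = 3*(-166*(-5)) = 3*830 = 2490)
H*24 = 2490*24 = 59760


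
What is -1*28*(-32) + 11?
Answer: 907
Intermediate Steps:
-1*28*(-32) + 11 = -28*(-32) + 11 = 896 + 11 = 907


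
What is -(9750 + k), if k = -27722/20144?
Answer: -98188139/10072 ≈ -9748.6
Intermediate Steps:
k = -13861/10072 (k = -27722*1/20144 = -13861/10072 ≈ -1.3762)
-(9750 + k) = -(9750 - 13861/10072) = -1*98188139/10072 = -98188139/10072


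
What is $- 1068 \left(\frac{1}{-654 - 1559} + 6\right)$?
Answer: $- \frac{14179836}{2213} \approx -6407.5$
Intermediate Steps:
$- 1068 \left(\frac{1}{-654 - 1559} + 6\right) = - 1068 \left(\frac{1}{-2213} + 6\right) = - 1068 \left(- \frac{1}{2213} + 6\right) = \left(-1068\right) \frac{13277}{2213} = - \frac{14179836}{2213}$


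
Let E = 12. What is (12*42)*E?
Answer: 6048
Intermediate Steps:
(12*42)*E = (12*42)*12 = 504*12 = 6048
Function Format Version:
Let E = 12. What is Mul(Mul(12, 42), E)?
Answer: 6048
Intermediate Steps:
Mul(Mul(12, 42), E) = Mul(Mul(12, 42), 12) = Mul(504, 12) = 6048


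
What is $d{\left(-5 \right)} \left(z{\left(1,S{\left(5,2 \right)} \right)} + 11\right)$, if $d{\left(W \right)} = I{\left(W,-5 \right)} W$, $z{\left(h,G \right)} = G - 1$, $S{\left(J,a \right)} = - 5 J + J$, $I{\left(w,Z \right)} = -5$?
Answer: $-250$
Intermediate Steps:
$S{\left(J,a \right)} = - 4 J$
$z{\left(h,G \right)} = -1 + G$
$d{\left(W \right)} = - 5 W$
$d{\left(-5 \right)} \left(z{\left(1,S{\left(5,2 \right)} \right)} + 11\right) = \left(-5\right) \left(-5\right) \left(\left(-1 - 20\right) + 11\right) = 25 \left(\left(-1 - 20\right) + 11\right) = 25 \left(-21 + 11\right) = 25 \left(-10\right) = -250$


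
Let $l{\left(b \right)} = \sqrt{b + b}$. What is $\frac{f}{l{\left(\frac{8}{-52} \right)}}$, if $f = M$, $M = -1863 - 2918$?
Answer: $\frac{4781 i \sqrt{13}}{2} \approx 8619.1 i$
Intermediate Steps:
$M = -4781$ ($M = -1863 - 2918 = -4781$)
$f = -4781$
$l{\left(b \right)} = \sqrt{2} \sqrt{b}$ ($l{\left(b \right)} = \sqrt{2 b} = \sqrt{2} \sqrt{b}$)
$\frac{f}{l{\left(\frac{8}{-52} \right)}} = - \frac{4781}{\sqrt{2} \sqrt{\frac{8}{-52}}} = - \frac{4781}{\sqrt{2} \sqrt{8 \left(- \frac{1}{52}\right)}} = - \frac{4781}{\sqrt{2} \sqrt{- \frac{2}{13}}} = - \frac{4781}{\sqrt{2} \frac{i \sqrt{26}}{13}} = - \frac{4781}{\frac{2}{13} i \sqrt{13}} = - 4781 \left(- \frac{i \sqrt{13}}{2}\right) = \frac{4781 i \sqrt{13}}{2}$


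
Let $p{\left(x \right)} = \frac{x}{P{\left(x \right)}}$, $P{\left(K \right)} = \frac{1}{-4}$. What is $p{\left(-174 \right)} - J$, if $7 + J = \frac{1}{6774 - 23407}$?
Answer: $\frac{11693000}{16633} \approx 703.0$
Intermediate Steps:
$P{\left(K \right)} = - \frac{1}{4}$
$p{\left(x \right)} = - 4 x$ ($p{\left(x \right)} = \frac{x}{- \frac{1}{4}} = x \left(-4\right) = - 4 x$)
$J = - \frac{116432}{16633}$ ($J = -7 + \frac{1}{6774 - 23407} = -7 + \frac{1}{-16633} = -7 - \frac{1}{16633} = - \frac{116432}{16633} \approx -7.0001$)
$p{\left(-174 \right)} - J = \left(-4\right) \left(-174\right) - - \frac{116432}{16633} = 696 + \frac{116432}{16633} = \frac{11693000}{16633}$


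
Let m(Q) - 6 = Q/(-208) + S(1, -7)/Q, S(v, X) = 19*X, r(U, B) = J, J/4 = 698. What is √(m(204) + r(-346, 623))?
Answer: √4916785458/1326 ≈ 52.881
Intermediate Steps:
J = 2792 (J = 4*698 = 2792)
r(U, B) = 2792
m(Q) = 6 - 133/Q - Q/208 (m(Q) = 6 + (Q/(-208) + (19*(-7))/Q) = 6 + (Q*(-1/208) - 133/Q) = 6 + (-Q/208 - 133/Q) = 6 + (-133/Q - Q/208) = 6 - 133/Q - Q/208)
√(m(204) + r(-346, 623)) = √((6 - 133/204 - 1/208*204) + 2792) = √((6 - 133*1/204 - 51/52) + 2792) = √((6 - 133/204 - 51/52) + 2792) = √(5791/1326 + 2792) = √(3707983/1326) = √4916785458/1326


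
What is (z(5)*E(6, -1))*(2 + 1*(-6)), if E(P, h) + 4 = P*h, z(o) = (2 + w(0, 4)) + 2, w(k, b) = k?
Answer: 160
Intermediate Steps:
z(o) = 4 (z(o) = (2 + 0) + 2 = 2 + 2 = 4)
E(P, h) = -4 + P*h
(z(5)*E(6, -1))*(2 + 1*(-6)) = (4*(-4 + 6*(-1)))*(2 + 1*(-6)) = (4*(-4 - 6))*(2 - 6) = (4*(-10))*(-4) = -40*(-4) = 160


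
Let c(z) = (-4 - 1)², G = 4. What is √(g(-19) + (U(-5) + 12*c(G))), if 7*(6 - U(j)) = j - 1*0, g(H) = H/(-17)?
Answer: 2*√1089802/119 ≈ 17.545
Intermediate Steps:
g(H) = -H/17 (g(H) = H*(-1/17) = -H/17)
U(j) = 6 - j/7 (U(j) = 6 - (j - 1*0)/7 = 6 - (j + 0)/7 = 6 - j/7)
c(z) = 25 (c(z) = (-5)² = 25)
√(g(-19) + (U(-5) + 12*c(G))) = √(-1/17*(-19) + ((6 - ⅐*(-5)) + 12*25)) = √(19/17 + ((6 + 5/7) + 300)) = √(19/17 + (47/7 + 300)) = √(19/17 + 2147/7) = √(36632/119) = 2*√1089802/119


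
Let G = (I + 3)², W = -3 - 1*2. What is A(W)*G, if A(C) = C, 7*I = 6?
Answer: -3645/49 ≈ -74.388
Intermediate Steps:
I = 6/7 (I = (⅐)*6 = 6/7 ≈ 0.85714)
W = -5 (W = -3 - 2 = -5)
G = 729/49 (G = (6/7 + 3)² = (27/7)² = 729/49 ≈ 14.878)
A(W)*G = -5*729/49 = -3645/49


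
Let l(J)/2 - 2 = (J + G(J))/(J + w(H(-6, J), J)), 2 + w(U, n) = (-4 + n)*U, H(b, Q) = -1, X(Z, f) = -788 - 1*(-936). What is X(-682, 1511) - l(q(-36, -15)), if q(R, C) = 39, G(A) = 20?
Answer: 85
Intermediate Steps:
X(Z, f) = 148 (X(Z, f) = -788 + 936 = 148)
w(U, n) = -2 + U*(-4 + n) (w(U, n) = -2 + (-4 + n)*U = -2 + U*(-4 + n))
l(J) = 24 + J (l(J) = 4 + 2*((J + 20)/(J + (-2 - 4*(-1) - J))) = 4 + 2*((20 + J)/(J + (-2 + 4 - J))) = 4 + 2*((20 + J)/(J + (2 - J))) = 4 + 2*((20 + J)/2) = 4 + 2*((20 + J)*(½)) = 4 + 2*(10 + J/2) = 4 + (20 + J) = 24 + J)
X(-682, 1511) - l(q(-36, -15)) = 148 - (24 + 39) = 148 - 1*63 = 148 - 63 = 85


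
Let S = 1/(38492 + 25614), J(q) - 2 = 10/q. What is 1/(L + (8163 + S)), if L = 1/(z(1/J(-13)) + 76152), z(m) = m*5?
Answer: 11158995526/91090880799337 ≈ 0.00012250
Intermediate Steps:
J(q) = 2 + 10/q
z(m) = 5*m
S = 1/64106 ≈ 1.5599e-5
L = 16/1218497 (L = 1/(5/(2 + 10/(-13)) + 76152) = 1/(5/(2 + 10*(-1/13)) + 76152) = 1/(5/(2 - 10/13) + 76152) = 1/(5/(16/13) + 76152) = 1/(5*(13/16) + 76152) = 1/(65/16 + 76152) = 1/(1218497/16) = 16/1218497 ≈ 1.3131e-5)
1/(L + (8163 + S)) = 1/(16/1218497 + (8163 + 1/64106)) = 1/(16/1218497 + 523297279/64106) = 1/(91090880799337/11158995526) = 11158995526/91090880799337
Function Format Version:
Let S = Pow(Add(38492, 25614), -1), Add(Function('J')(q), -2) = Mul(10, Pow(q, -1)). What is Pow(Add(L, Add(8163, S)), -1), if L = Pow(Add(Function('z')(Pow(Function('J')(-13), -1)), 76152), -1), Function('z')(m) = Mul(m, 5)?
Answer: Rational(11158995526, 91090880799337) ≈ 0.00012250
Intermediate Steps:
Function('J')(q) = Add(2, Mul(10, Pow(q, -1)))
Function('z')(m) = Mul(5, m)
S = Rational(1, 64106) (S = Pow(64106, -1) = Rational(1, 64106) ≈ 1.5599e-5)
L = Rational(16, 1218497) (L = Pow(Add(Mul(5, Pow(Add(2, Mul(10, Pow(-13, -1))), -1)), 76152), -1) = Pow(Add(Mul(5, Pow(Add(2, Mul(10, Rational(-1, 13))), -1)), 76152), -1) = Pow(Add(Mul(5, Pow(Add(2, Rational(-10, 13)), -1)), 76152), -1) = Pow(Add(Mul(5, Pow(Rational(16, 13), -1)), 76152), -1) = Pow(Add(Mul(5, Rational(13, 16)), 76152), -1) = Pow(Add(Rational(65, 16), 76152), -1) = Pow(Rational(1218497, 16), -1) = Rational(16, 1218497) ≈ 1.3131e-5)
Pow(Add(L, Add(8163, S)), -1) = Pow(Add(Rational(16, 1218497), Add(8163, Rational(1, 64106))), -1) = Pow(Add(Rational(16, 1218497), Rational(523297279, 64106)), -1) = Pow(Rational(91090880799337, 11158995526), -1) = Rational(11158995526, 91090880799337)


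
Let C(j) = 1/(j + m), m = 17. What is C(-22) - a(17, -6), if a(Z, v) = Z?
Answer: -86/5 ≈ -17.200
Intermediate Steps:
C(j) = 1/(17 + j) (C(j) = 1/(j + 17) = 1/(17 + j))
C(-22) - a(17, -6) = 1/(17 - 22) - 1*17 = 1/(-5) - 17 = -⅕ - 17 = -86/5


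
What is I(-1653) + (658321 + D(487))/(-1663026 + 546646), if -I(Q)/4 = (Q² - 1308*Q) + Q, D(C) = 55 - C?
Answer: -21849254155489/1116380 ≈ -1.9572e+7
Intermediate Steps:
I(Q) = -4*Q² + 5228*Q (I(Q) = -4*((Q² - 1308*Q) + Q) = -4*(Q² - 1307*Q) = -4*Q² + 5228*Q)
I(-1653) + (658321 + D(487))/(-1663026 + 546646) = 4*(-1653)*(1307 - 1*(-1653)) + (658321 + (55 - 1*487))/(-1663026 + 546646) = 4*(-1653)*(1307 + 1653) + (658321 + (55 - 487))/(-1116380) = 4*(-1653)*2960 + (658321 - 432)*(-1/1116380) = -19571520 + 657889*(-1/1116380) = -19571520 - 657889/1116380 = -21849254155489/1116380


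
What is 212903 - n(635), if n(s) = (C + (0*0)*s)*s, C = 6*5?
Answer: 193853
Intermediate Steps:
C = 30
n(s) = 30*s (n(s) = (30 + (0*0)*s)*s = (30 + 0*s)*s = (30 + 0)*s = 30*s)
212903 - n(635) = 212903 - 30*635 = 212903 - 1*19050 = 212903 - 19050 = 193853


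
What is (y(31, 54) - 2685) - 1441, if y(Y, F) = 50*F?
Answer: -1426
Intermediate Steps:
(y(31, 54) - 2685) - 1441 = (50*54 - 2685) - 1441 = (2700 - 2685) - 1441 = 15 - 1441 = -1426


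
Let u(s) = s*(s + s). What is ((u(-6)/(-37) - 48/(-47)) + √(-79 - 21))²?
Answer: -299826436/3024121 - 32160*I/1739 ≈ -99.145 - 18.493*I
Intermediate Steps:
u(s) = 2*s² (u(s) = s*(2*s) = 2*s²)
((u(-6)/(-37) - 48/(-47)) + √(-79 - 21))² = (((2*(-6)²)/(-37) - 48/(-47)) + √(-79 - 21))² = (((2*36)*(-1/37) - 48*(-1/47)) + √(-100))² = ((72*(-1/37) + 48/47) + 10*I)² = ((-72/37 + 48/47) + 10*I)² = (-1608/1739 + 10*I)²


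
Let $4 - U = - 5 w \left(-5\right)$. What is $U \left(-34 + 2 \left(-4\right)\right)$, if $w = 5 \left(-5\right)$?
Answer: $-26418$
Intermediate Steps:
$w = -25$
$U = 629$ ($U = 4 - \left(-5\right) \left(-25\right) \left(-5\right) = 4 - 125 \left(-5\right) = 4 - -625 = 4 + 625 = 629$)
$U \left(-34 + 2 \left(-4\right)\right) = 629 \left(-34 + 2 \left(-4\right)\right) = 629 \left(-34 - 8\right) = 629 \left(-42\right) = -26418$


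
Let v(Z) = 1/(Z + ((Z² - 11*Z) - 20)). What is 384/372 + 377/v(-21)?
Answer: 7374529/31 ≈ 2.3789e+5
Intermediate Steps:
v(Z) = 1/(-20 + Z² - 10*Z) (v(Z) = 1/(Z + (-20 + Z² - 11*Z)) = 1/(-20 + Z² - 10*Z))
384/372 + 377/v(-21) = 384/372 + 377/(1/(-20 + (-21)² - 10*(-21))) = 384*(1/372) + 377/(1/(-20 + 441 + 210)) = 32/31 + 377/(1/631) = 32/31 + 377*631 = 32/31 + 237887 = 7374529/31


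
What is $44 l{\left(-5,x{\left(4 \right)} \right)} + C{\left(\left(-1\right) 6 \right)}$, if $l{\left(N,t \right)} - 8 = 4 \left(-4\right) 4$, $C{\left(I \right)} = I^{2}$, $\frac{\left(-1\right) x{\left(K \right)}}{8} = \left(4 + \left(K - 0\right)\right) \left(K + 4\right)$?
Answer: $-2428$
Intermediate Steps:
$x{\left(K \right)} = - 8 \left(4 + K\right)^{2}$ ($x{\left(K \right)} = - 8 \left(4 + \left(K - 0\right)\right) \left(K + 4\right) = - 8 \left(4 + \left(K + 0\right)\right) \left(4 + K\right) = - 8 \left(4 + K\right) \left(4 + K\right) = - 8 \left(4 + K\right)^{2}$)
$l{\left(N,t \right)} = -56$ ($l{\left(N,t \right)} = 8 + 4 \left(-4\right) 4 = 8 - 64 = -56$)
$44 l{\left(-5,x{\left(4 \right)} \right)} + C{\left(\left(-1\right) 6 \right)} = 44 \left(-56\right) + \left(\left(-1\right) 6\right)^{2} = -2464 + \left(-6\right)^{2} = -2464 + 36 = -2428$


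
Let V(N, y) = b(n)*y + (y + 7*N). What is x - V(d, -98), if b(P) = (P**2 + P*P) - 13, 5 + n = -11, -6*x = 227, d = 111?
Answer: 289111/6 ≈ 48185.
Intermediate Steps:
x = -227/6 (x = -1/6*227 = -227/6 ≈ -37.833)
n = -16 (n = -5 - 11 = -16)
b(P) = -13 + 2*P**2 (b(P) = (P**2 + P**2) - 13 = 2*P**2 - 13 = -13 + 2*P**2)
V(N, y) = 7*N + 500*y (V(N, y) = (-13 + 2*(-16)**2)*y + (y + 7*N) = (-13 + 2*256)*y + (y + 7*N) = (-13 + 512)*y + (y + 7*N) = 499*y + (y + 7*N) = 7*N + 500*y)
x - V(d, -98) = -227/6 - (7*111 + 500*(-98)) = -227/6 - (777 - 49000) = -227/6 - 1*(-48223) = -227/6 + 48223 = 289111/6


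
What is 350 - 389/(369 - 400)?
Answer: 11239/31 ≈ 362.55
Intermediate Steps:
350 - 389/(369 - 400) = 350 - 389/(-31) = 350 - 389*(-1/31) = 350 + 389/31 = 11239/31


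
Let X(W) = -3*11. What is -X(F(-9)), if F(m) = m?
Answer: 33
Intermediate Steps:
X(W) = -33
-X(F(-9)) = -1*(-33) = 33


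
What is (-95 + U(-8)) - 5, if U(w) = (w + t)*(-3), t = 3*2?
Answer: -94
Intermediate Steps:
t = 6
U(w) = -18 - 3*w (U(w) = (w + 6)*(-3) = (6 + w)*(-3) = -18 - 3*w)
(-95 + U(-8)) - 5 = (-95 + (-18 - 3*(-8))) - 5 = (-95 + (-18 + 24)) - 5 = (-95 + 6) - 5 = -89 - 5 = -94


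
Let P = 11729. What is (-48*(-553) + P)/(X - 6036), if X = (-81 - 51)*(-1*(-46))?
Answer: -38273/12108 ≈ -3.1610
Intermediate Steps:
X = -6072 (X = -132*46 = -6072)
(-48*(-553) + P)/(X - 6036) = (-48*(-553) + 11729)/(-6072 - 6036) = (26544 + 11729)/(-12108) = 38273*(-1/12108) = -38273/12108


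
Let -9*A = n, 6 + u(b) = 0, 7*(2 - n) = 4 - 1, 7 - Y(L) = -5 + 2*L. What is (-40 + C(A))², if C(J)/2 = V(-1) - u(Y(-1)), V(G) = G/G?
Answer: 676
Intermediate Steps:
Y(L) = 12 - 2*L (Y(L) = 7 - (-5 + 2*L) = 7 + (5 - 2*L) = 12 - 2*L)
V(G) = 1
n = 11/7 (n = 2 - (4 - 1)/7 = 2 - ⅐*3 = 2 - 3/7 = 11/7 ≈ 1.5714)
u(b) = -6 (u(b) = -6 + 0 = -6)
A = -11/63 (A = -⅑*11/7 = -11/63 ≈ -0.17460)
C(J) = 14 (C(J) = 2*(1 - 1*(-6)) = 2*(1 + 6) = 2*7 = 14)
(-40 + C(A))² = (-40 + 14)² = (-26)² = 676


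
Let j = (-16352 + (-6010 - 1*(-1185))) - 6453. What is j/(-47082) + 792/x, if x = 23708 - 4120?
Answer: 408549/651301 ≈ 0.62728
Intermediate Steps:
x = 19588
j = -27630 (j = (-16352 + (-6010 + 1185)) - 6453 = (-16352 - 4825) - 6453 = -21177 - 6453 = -27630)
j/(-47082) + 792/x = -27630/(-47082) + 792/19588 = -27630*(-1/47082) + 792*(1/19588) = 4605/7847 + 198/4897 = 408549/651301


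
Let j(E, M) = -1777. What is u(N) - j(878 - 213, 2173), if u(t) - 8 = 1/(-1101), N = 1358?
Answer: 1965284/1101 ≈ 1785.0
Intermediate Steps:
u(t) = 8807/1101 (u(t) = 8 + 1/(-1101) = 8 - 1/1101 = 8807/1101)
u(N) - j(878 - 213, 2173) = 8807/1101 - 1*(-1777) = 8807/1101 + 1777 = 1965284/1101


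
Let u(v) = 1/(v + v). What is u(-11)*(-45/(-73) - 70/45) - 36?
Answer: -519727/14454 ≈ -35.957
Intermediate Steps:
u(v) = 1/(2*v)
u(-11)*(-45/(-73) - 70/45) - 36 = ((½)/(-11))*(-45/(-73) - 70/45) - 36 = ((½)*(-1/11))*(-45*(-1/73) - 70*1/45) - 36 = -(45/73 - 14/9)/22 - 36 = -1/22*(-617/657) - 36 = 617/14454 - 36 = -519727/14454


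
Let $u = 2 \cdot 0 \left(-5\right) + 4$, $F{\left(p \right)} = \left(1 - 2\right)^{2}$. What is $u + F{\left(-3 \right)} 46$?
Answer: $50$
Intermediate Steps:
$F{\left(p \right)} = 1$ ($F{\left(p \right)} = \left(-1\right)^{2} = 1$)
$u = 4$ ($u = 0 \left(-5\right) + 4 = 0 + 4 = 4$)
$u + F{\left(-3 \right)} 46 = 4 + 1 \cdot 46 = 4 + 46 = 50$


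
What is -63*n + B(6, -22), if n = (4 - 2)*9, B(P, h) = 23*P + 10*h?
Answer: -1216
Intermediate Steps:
B(P, h) = 10*h + 23*P
n = 18 (n = 2*9 = 18)
-63*n + B(6, -22) = -63*18 + (10*(-22) + 23*6) = -1134 + (-220 + 138) = -1134 - 82 = -1216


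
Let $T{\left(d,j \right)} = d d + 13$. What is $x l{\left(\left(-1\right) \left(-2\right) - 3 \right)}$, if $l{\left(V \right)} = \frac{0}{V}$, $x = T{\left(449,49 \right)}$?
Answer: $0$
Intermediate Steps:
$T{\left(d,j \right)} = 13 + d^{2}$ ($T{\left(d,j \right)} = d^{2} + 13 = 13 + d^{2}$)
$x = 201614$ ($x = 13 + 449^{2} = 13 + 201601 = 201614$)
$l{\left(V \right)} = 0$
$x l{\left(\left(-1\right) \left(-2\right) - 3 \right)} = 201614 \cdot 0 = 0$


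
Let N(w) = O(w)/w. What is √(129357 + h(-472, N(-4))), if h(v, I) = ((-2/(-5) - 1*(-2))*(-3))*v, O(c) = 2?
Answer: 3*√368765/5 ≈ 364.36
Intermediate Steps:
N(w) = 2/w
h(v, I) = -36*v/5 (h(v, I) = ((-2*(-⅕) + 2)*(-3))*v = ((⅖ + 2)*(-3))*v = ((12/5)*(-3))*v = -36*v/5)
√(129357 + h(-472, N(-4))) = √(129357 - 36/5*(-472)) = √(129357 + 16992/5) = √(663777/5) = 3*√368765/5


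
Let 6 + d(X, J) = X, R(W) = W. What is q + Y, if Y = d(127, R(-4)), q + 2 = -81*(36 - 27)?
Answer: -610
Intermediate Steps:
q = -731 (q = -2 - 81*(36 - 27) = -2 - 81*9 = -2 - 729 = -731)
d(X, J) = -6 + X
Y = 121 (Y = -6 + 127 = 121)
q + Y = -731 + 121 = -610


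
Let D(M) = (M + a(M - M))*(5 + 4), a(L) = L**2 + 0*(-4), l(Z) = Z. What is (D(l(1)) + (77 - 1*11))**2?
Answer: 5625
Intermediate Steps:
a(L) = L**2 (a(L) = L**2 + 0 = L**2)
D(M) = 9*M (D(M) = (M + (M - M)**2)*(5 + 4) = (M + 0**2)*9 = (M + 0)*9 = M*9 = 9*M)
(D(l(1)) + (77 - 1*11))**2 = (9*1 + (77 - 1*11))**2 = (9 + (77 - 11))**2 = (9 + 66)**2 = 75**2 = 5625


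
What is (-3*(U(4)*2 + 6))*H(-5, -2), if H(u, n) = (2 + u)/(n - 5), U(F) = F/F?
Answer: -72/7 ≈ -10.286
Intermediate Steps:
U(F) = 1
H(u, n) = (2 + u)/(-5 + n)
(-3*(U(4)*2 + 6))*H(-5, -2) = (-3*(1*2 + 6))*((2 - 5)/(-5 - 2)) = (-3*(2 + 6))*(-3/(-7)) = (-3*8)*(-1/7*(-3)) = -24*3/7 = -72/7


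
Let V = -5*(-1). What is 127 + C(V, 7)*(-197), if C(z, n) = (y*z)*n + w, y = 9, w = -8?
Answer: -60352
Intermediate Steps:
V = 5
C(z, n) = -8 + 9*n*z (C(z, n) = (9*z)*n - 8 = 9*n*z - 8 = -8 + 9*n*z)
127 + C(V, 7)*(-197) = 127 + (-8 + 9*7*5)*(-197) = 127 + (-8 + 315)*(-197) = 127 + 307*(-197) = 127 - 60479 = -60352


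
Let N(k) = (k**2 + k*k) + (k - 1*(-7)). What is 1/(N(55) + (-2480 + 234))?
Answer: 1/3866 ≈ 0.00025867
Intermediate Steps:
N(k) = 7 + k + 2*k**2 (N(k) = (k**2 + k**2) + (k + 7) = 2*k**2 + (7 + k) = 7 + k + 2*k**2)
1/(N(55) + (-2480 + 234)) = 1/((7 + 55 + 2*55**2) + (-2480 + 234)) = 1/((7 + 55 + 2*3025) - 2246) = 1/((7 + 55 + 6050) - 2246) = 1/(6112 - 2246) = 1/3866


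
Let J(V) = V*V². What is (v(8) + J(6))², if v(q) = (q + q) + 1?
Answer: 54289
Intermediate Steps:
v(q) = 1 + 2*q (v(q) = 2*q + 1 = 1 + 2*q)
J(V) = V³
(v(8) + J(6))² = ((1 + 2*8) + 6³)² = ((1 + 16) + 216)² = (17 + 216)² = 233² = 54289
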